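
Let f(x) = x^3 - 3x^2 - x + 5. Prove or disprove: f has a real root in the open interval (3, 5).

The endpoint values f(3) = 2 and f(5) = 50 are both positive. Claim: f(x) > 0 for every x in (3, 5).
Substitute x = 3 + u, where 0 < u < 2 on the interval. Expanding, f(3 + u) = u^3 + 6u^2 + 8u + 2.
The nonzero coefficients here are all positive, so for u > 0 every term is positive (or zero), and the constant term 2 is strictly positive.
Therefore f(x) > 0 throughout (3, 5), and f has no zero there.

No.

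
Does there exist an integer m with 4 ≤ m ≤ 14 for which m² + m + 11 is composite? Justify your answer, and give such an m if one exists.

m = 11

At m = 11: 11² + 11 + 11 = 143 = 11·13, which is composite.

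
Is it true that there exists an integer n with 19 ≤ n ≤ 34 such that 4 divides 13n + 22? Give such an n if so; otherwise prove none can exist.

n = 22

Try n = 22: 13·22 + 22 = 308 = 77·4, which is divisible by 4.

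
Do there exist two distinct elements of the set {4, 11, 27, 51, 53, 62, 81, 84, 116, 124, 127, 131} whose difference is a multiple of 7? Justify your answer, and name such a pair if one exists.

Both 4 and 11 leave remainder 4 on division by 7; their difference 7 = 1·7 is a multiple of 7.

The pair (4, 11) works.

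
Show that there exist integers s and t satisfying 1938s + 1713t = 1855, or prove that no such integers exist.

Both 1938 and 1713 are divisible by gcd(1938, 1713) = 3, hence so is any combination 1938s + 1713t.
However 1855 leaves remainder 1 on division by 3.
Therefore 1938s + 1713t = 1855 has no solution in integers.

No, no such integers exist.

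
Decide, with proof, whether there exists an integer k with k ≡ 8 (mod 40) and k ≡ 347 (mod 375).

There is no such integer.

Both moduli are multiples of 5 = gcd(40, 375), so any solution would satisfy k ≡ 8 and k ≡ 347 modulo 5 simultaneously.
These are incompatible: 8 − 347 = -339 is not divisible by 5.
Hence the system has no solution.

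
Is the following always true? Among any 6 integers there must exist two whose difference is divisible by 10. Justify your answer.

No; for instance {5, 6, 7, 8, 9, 10} is a counterexample.

Consider the 6 integers 5, 6, …, 10. They lie in distinct residue classes modulo 10, since 6 ≤ 10.
Any two of them differ by at most 5 < 10 and by at least 1, so no difference is a multiple of 10.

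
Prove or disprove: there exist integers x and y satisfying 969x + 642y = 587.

Any value of 969x + 642y is a multiple of gcd(969, 642) = 3.
But 587 = 3·195 + 2, so 3 ∤ 587.
Therefore 969x + 642y = 587 has no solution in integers.

No, no such integers exist.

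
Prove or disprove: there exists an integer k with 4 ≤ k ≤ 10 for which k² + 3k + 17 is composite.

k = 8

At k = 8: 8² + 3·8 + 17 = 105 = 3·35, which is composite.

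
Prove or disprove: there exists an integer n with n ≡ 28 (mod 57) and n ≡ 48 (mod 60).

Both moduli are multiples of 3 = gcd(57, 60), so any solution would satisfy n ≡ 28 and n ≡ 48 modulo 3 simultaneously.
However 28 ≡ 1 and 48 ≡ 0 (mod 3), and 1 ≠ 0.
Hence the system has no solution.

No such integer exists.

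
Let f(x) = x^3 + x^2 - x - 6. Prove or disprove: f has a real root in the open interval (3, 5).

The endpoint values f(3) = 27 and f(5) = 139 are both positive. Claim: f(x) > 0 for every x in (3, 5).
Shift to the endpoint 3: with x = 3 + u (0 < u < 2), one computes f(3 + u) = u^3 + 10u^2 + 32u + 27.
All 4 nonzero coefficients of this polynomial in u are positive; hence for u > 0 the value is a sum of positive terms (the constant 27 among them).
So f is strictly positive on (3, 5); no root exists in the interval.

No such root exists.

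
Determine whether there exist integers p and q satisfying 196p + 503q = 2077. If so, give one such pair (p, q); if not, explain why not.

p = 239, q = -89

196 and 503 are coprime, so 196p + 503q ranges over all of ℤ.
Run the Euclidean algorithm on 503 and 196: 503 = 2·196 + 111, 196 = 1·111 + 85, 111 = 1·85 + 26, 85 = 3·26 + 7, 26 = 3·7 + 5, 7 = 1·5 + 2, 5 = 2·2 + 1, 2 = 2·1 + 0.
Back-substituting, 1 = 5 − 2·2 = 5 − 2·(7 − 1·5) = −2·7 + 3·5 = −2·7 + 3·(26 − 3·7) = 3·26 − 11·7 = 3·26 − 11·(85 − 3·26) = −11·85 + 36·26 = −11·85 + 36·(111 − 1·85) = 36·111 − 47·85 = 36·111 − 47·(196 − 1·111) = −47·196 + 83·111 = −47·196 + 83·(503 − 2·196) = 83·503 − 213·196; that is, 196·(-213) + 503·83 = 1.
Times 2077: 196·(-442401) + 503·172391 = 2077, so (-442401, 172391) solves it.
The general solution is p = -442401 + 503k, q = 172391 − 196k; taking k = 880 gives the smaller pair p = 239, q = -89.
Check: 196·239 + 503·(-89) = 46844 − 44767 = 2077. ✓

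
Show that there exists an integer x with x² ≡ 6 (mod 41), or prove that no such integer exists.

41 is prime, so by Euler's criterion 6 is a square mod 41 iff 6^((41−1)/2) = 6^20 ≡ 1 (mod 41).
Squaring successively (mod 41): 6^2 = 36 ≡ 36; 6^4 ≡ 36² = 1296 ≡ 25; 6^8 ≡ 25² = 625 ≡ 10; 6^16 ≡ 10² = 100 ≡ 18.
Since 20 = 16 + 4, 6^20 ≡ 18 · 25; multiplying out mod 41: 18·25 = 450 ≡ 40. Thus 6^20 ≡ 40 ≡ −1 (mod 41).
By Euler's criterion 6 is a quadratic non-residue mod 41: no x satisfies x² ≡ 6 (mod 41).

No such integer exists.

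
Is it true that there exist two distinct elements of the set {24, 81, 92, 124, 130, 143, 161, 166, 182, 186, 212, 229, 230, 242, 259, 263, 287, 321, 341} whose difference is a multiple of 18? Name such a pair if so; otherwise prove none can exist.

Both 24 and 186 leave remainder 6 on division by 18; their difference 162 = 9·18 is a multiple of 18.

The pair (24, 186) works.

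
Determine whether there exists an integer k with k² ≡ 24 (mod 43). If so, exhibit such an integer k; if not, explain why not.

k = 29

Take k = 29. Then 29² = 841 = 19·43 + 24, so 29² ≡ 24 (mod 43).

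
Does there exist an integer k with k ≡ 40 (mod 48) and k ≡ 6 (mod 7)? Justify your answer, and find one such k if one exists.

k = 328

gcd(48, 7) = 1, so the Chinese Remainder Theorem guarantees exactly one residue class mod 336 satisfying both.
Any solution of the first congruence is k = 40 + 48t; substituting into the second, 48t ≡ 6 − 40 ≡ 1 (mod 7).
48 ≡ 6 (mod 7), so this reads 6t ≡ 1 (mod 7). Note 6·6 = 36 ≡ 1 (mod 7) (as 36 − 1 = 5·7), so 6⁻¹ ≡ 6.
Multiplying by 6: t ≡ 6·1 = 6 (mod 7).
With t = 6: k = 40 + 48·6 = 328.
Check: 328 mod 48 = 40, 328 mod 7 = 6. ✓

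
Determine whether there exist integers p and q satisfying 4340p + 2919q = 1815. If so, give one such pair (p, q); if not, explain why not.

There are no such integers.

Any value of 4340p + 2919q is a multiple of gcd(4340, 2919) = 7.
But 1815 is not a multiple of 7 (it leaves remainder 2).
Hence no integers p, q satisfy the equation.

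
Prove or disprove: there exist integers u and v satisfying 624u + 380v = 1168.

gcd(624, 380) = 4, and 4 divides 1168, so integer solutions exist.
Dividing through by 4 reduces the equation to 156u + 95v = 292.
Euclidean algorithm: 156 = 1·95 + 61, 95 = 1·61 + 34, 61 = 1·34 + 27, 34 = 1·27 + 7, 27 = 3·7 + 6, 7 = 1·6 + 1, 6 = 6·1 + 0.
Working back up the chain: 1 = 7 − 1·6 = 7 − (27 − 3·7) = −27 + 4·7 = −27 + 4·(34 − 1·27) = 4·34 − 5·27 = 4·34 − 5·(61 − 1·34) = −5·61 + 9·34 = −5·61 + 9·(95 − 1·61) = 9·95 − 14·61 = 9·95 − 14·(156 − 1·95) = −14·156 + 23·95. So 156·(-14) + 95·23 = 1.
Multiplying through by 292: u = (-14)·292 = -4088, v = 23·292 = 6716 is a solution.
Shifting by a multiple of (95, −156) keeps it a solution: u = -4088 + 44·95 = 92, v = 6716 − 44·156 = -148.
Check: 624·92 + 380·(-148) = 57408 − 56240 = 1168. ✓

u = 92, v = -148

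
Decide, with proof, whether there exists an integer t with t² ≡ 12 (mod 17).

Computing t² mod 17 for t = 0, 1, …, 8 (enough, by the symmetry t ↦ 17 − t) gives 0, 1, 4, 9, 16, 8, 2, 15, 13.
The set of squares mod 17 is therefore {0, 1, 2, 4, 8, 9, 13, 15, 16}, which does not contain 12.
Therefore t² ≡ 12 (mod 17) has no solution.

There is no such integer.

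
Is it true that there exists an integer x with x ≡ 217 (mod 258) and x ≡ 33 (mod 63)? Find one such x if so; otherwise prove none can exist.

No, no such integer exists.

Both moduli are multiples of 3 = gcd(258, 63), so any solution would satisfy x ≡ 217 and x ≡ 33 modulo 3 simultaneously.
But 217 mod 3 = 1 while 33 mod 3 = 0, a contradiction.
So no integer satisfies both congruences.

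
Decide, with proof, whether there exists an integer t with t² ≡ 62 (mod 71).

71 is prime, so by Euler's criterion 62 is a square mod 71 iff 62^((71−1)/2) = 62^35 ≡ 1 (mod 71).
Repeated squaring mod 71: 62^2 = 3844 ≡ 10; 62^4 ≡ 10² = 100 ≡ 29; 62^8 ≡ 29² = 841 ≡ 60; 62^16 ≡ 60² = 3600 ≡ 50; 62^32 ≡ 50² = 2500 ≡ 15.
Since 35 = 32 + 2 + 1, 62^35 ≡ 15 · 10 · 62; multiplying out mod 71: 15·10 = 150 ≡ 8, then 8·62 = 496 ≡ 70. Thus 62^35 ≡ 70 ≡ −1 (mod 71).
By Euler's criterion 62 is a quadratic non-residue mod 71: no t satisfies t² ≡ 62 (mod 71).

No such integer exists.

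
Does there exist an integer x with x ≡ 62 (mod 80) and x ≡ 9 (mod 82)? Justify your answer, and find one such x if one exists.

No such integer exists.

gcd(80, 82) = 2. If x ≡ 62 (mod 80) and x ≡ 9 (mod 82), then x ≡ 62 (mod 2) and x ≡ 9 (mod 2).
But 62 mod 2 = 0 while 9 mod 2 = 1, a contradiction.
Hence the system has no solution.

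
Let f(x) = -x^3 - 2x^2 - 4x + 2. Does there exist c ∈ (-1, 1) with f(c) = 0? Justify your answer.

Yes, f has a root in the interval.

f(-1) = 5 and f(1) = -5, which have opposite signs.
Since f is a polynomial it is continuous on [-1, 1].
By the Intermediate Value Theorem, f takes the value 0 somewhere in the open interval.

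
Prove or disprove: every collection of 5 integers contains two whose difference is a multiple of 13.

No; for instance {18, 19, 20, 21, 22} is a counterexample.

Try 5 consecutive integers, 18, 19, …, 22. Their remainders mod 13 are 5, 6, 7, 8, 9 — pairwise different, as any 5 ≤ 13 consecutive integers have distinct residues.
Any two of them differ by at most 4 < 13 and by at least 1, so no difference is a multiple of 13.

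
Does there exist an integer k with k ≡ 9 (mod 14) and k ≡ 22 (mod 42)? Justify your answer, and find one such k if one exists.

gcd(14, 42) = 14. If k ≡ 9 (mod 14) and k ≡ 22 (mod 42), then k ≡ 9 (mod 14) and k ≡ 22 (mod 14).
But 9 mod 14 = 9 while 22 mod 14 = 8, a contradiction.
So no integer satisfies both congruences.

There is no such integer.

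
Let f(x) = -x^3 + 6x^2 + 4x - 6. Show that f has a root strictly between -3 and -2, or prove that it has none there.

f(-3) = 63 and f(-2) = 18, both positive, so a sign-change argument is unavailable; we show f keeps this sign on the whole interval.
Substitute x = -2 − u, where 0 < u < 1 on the interval. Expanding, f(-2 − u) = u^3 + 12u^2 + 32u + 18.
The nonzero coefficients here are all positive, so for u > 0 every term is positive (or zero), and the constant term 18 is strictly positive.
So f is strictly positive on (-3, -2); no root exists in the interval.

No such root exists.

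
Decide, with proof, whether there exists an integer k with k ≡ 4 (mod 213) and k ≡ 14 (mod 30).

No, no such integer exists.

gcd(213, 30) = 3. If k ≡ 4 (mod 213) and k ≡ 14 (mod 30), then k ≡ 4 (mod 3) and k ≡ 14 (mod 3).
But 4 mod 3 = 1 while 14 mod 3 = 2, a contradiction.
Hence the system has no solution.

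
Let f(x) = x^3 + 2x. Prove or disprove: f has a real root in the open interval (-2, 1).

Such a root exists.

f(-2) = -12 and f(1) = 3, which have opposite signs.
Since f is a polynomial it is continuous on [-2, 1].
By the Intermediate Value Theorem f must vanish at some point of (-2, 1).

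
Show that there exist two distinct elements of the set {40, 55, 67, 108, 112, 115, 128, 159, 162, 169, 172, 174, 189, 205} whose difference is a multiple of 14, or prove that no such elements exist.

Reduce each element modulo 14: 40↦12, 55↦13, 67↦11, 108↦10, 112↦0, 115↦3, 128↦2, 159↦5, 162↦8, 169↦1, 172↦4, 174↦6, 189↦7, 205↦9.
No residue repeats among the 14 elements, so no pair has difference ≡ 0 (mod 14).

No, no such pair exists.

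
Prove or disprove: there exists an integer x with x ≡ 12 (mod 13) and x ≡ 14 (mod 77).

The moduli 13 and 77 are coprime, so by the Chinese Remainder Theorem a unique solution modulo 1001 exists.
Write x = 12 + 13t and require 12 + 13t ≡ 14 (mod 77), i.e. 13t ≡ 2 (mod 77).
Since 13·6 = 78 = 1·77 + 1, the inverse of 13 mod 77 is 6.
Multiplying by 6: t ≡ 6·2 = 12 (mod 77).
Taking t = 12 gives x = 12 + 13·12 = 168.
Indeed 168 ≡ 12 (mod 13) and 168 ≡ 14 (mod 77).

x = 168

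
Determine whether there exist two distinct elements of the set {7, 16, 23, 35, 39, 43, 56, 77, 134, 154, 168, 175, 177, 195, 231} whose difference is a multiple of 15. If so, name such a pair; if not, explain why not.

There is no such pair.

Two integers differ by a multiple of 15 exactly when they have the same residue mod 15. The residues are 7↦7, 16↦1, 23↦8, 35↦5, 39↦9, 43↦13, 56↦11, 77↦2, 134↦14, 154↦4, 168↦3, 175↦10, 177↦12, 195↦0, 231↦6.
These 15 residues are pairwise different, hence no difference of two elements is divisible by 15.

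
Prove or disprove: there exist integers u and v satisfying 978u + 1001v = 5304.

u = 988, v = -960

Since gcd(978, 1001) = 1, every integer is an integer combination of 978 and 1001.
Run the Euclidean algorithm on 1001 and 978: 1001 = 1·978 + 23, 978 = 42·23 + 12, 23 = 1·12 + 11, 12 = 1·11 + 1, 11 = 11·1 + 0.
Unwinding: 1 = 12 − 1·11 = 12 − (23 − 1·12) = −23 + 2·12 = −23 + 2·(978 − 42·23) = 2·978 − 85·23 = 2·978 − 85·(1001 − 1·978) = −85·1001 + 87·978, i.e. 978·87 + 1001·(-85) = 1.
Scaling by 5304 gives the particular solution (u, v) = (461448, -450840).
Shifting by a multiple of (1001, −978) keeps it a solution: u = 461448 − 460·1001 = 988, v = -450840 + 460·978 = -960.
Indeed 978·988 + 1001·(-960) = 966264 − 960960 = 5304.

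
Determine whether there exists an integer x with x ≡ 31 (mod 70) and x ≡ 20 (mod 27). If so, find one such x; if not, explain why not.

gcd(70, 27) = 1, so the Chinese Remainder Theorem guarantees exactly one residue class mod 1890 satisfying both.
Any solution of the first congruence is x = 31 + 70t; substituting into the second, 70t ≡ 20 − 31 ≡ 16 (mod 27).
70 ≡ 16 (mod 27), so this reads 16t ≡ 16 (mod 27). To invert 16 modulo 27: 27 = 1·16 + 11, 16 = 1·11 + 5, 11 = 2·5 + 1, 5 = 5·1 + 0, and unwinding, 1 = 11 − 2·5 = 11 − 2·(16 − 1·11) = −2·16 + 3·11 = −2·16 + 3·(27 − 1·16) = 3·27 − 5·16. Thus 16⁻¹ ≡ -5 ≡ 22 (mod 27).
Therefore t ≡ 22·16 = 352 ≡ 1 (mod 27).
Taking t = 1 gives x = 31 + 70·1 = 101.
Indeed 101 ≡ 31 (mod 70) and 101 ≡ 20 (mod 27).

x = 101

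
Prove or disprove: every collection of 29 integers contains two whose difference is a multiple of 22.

True.

There are exactly 22 possible remainders on division by 22.
With 29 integers and only 22 classes, the pigeonhole principle forces two of them, say a and b, into the same class.
Then a ≡ b (mod 22), i.e. 22 ∣ (a − b).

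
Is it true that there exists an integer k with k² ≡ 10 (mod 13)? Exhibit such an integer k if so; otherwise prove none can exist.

k = 6

k = 6 works: 6² = 36, and 36 − 10 = 26 = 2·13.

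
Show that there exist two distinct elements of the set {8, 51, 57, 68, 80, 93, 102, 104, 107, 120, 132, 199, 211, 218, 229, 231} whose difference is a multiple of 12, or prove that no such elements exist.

Reduce each element mod 12: 8↦8, 51↦3, 57↦9, 68↦8, 80↦8, 93↦9, 102↦6, 104↦8, 107↦11, 120↦0, 132↦0, 199↦7, 211↦7, 218↦2, 229↦1, 231↦3. The residue 8 repeats (at 8 and 68), and 68 − 8 = 60 = 5·12.

8 and 68 are such a pair.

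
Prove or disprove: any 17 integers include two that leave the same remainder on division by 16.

There are exactly 16 possible remainders on division by 16.
With 17 integers and only 16 classes, the pigeonhole principle forces two of them, say a and b, into the same class.
That is, a and b leave the same remainder on division by 16, as claimed.

Yes.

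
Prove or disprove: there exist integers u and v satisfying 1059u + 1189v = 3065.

Since gcd(1059, 1189) = 1, every integer is an integer combination of 1059 and 1189.
Dividing repeatedly: 1189 = 1·1059 + 130, 1059 = 8·130 + 19, 130 = 6·19 + 16, 19 = 1·16 + 3, 16 = 5·3 + 1, 3 = 3·1 + 0.
Back-substituting, 1 = 16 − 5·3 = 16 − 5·(19 − 1·16) = −5·19 + 6·16 = −5·19 + 6·(130 − 6·19) = 6·130 − 41·19 = 6·130 − 41·(1059 − 8·130) = −41·1059 + 334·130 = −41·1059 + 334·(1189 − 1·1059) = 334·1189 − 375·1059; that is, 1059·(-375) + 1189·334 = 1.
Scaling by 3065 gives the particular solution (u, v) = (-1149375, 1023710).
Adding 967·1189 to u and subtracting 967·1059 from v gives the tidier solution (388, -343).
Indeed 1059·388 + 1189·(-343) = 410892 − 407827 = 3065.

u = 388, v = -343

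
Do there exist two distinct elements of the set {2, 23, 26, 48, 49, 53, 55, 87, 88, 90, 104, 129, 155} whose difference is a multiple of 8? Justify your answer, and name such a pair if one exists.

Both 2 and 26 leave remainder 2 on division by 8; their difference 24 = 3·8 is a multiple of 8.

The pair (2, 26) works.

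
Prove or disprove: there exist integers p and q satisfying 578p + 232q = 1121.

No such integers exist.

Any value of 578p + 232q is a multiple of gcd(578, 232) = 2.
But 1121 = 2·560 + 1, so 2 ∤ 1121.
Hence no integers p, q satisfy the equation.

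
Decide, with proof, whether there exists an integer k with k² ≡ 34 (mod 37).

k = 16

k = 16 works: 16² = 256, and 256 − 34 = 222 = 6·37.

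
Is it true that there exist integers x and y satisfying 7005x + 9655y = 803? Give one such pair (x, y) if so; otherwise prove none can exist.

Any value of 7005x + 9655y is a multiple of gcd(7005, 9655) = 5.
But 803 is not a multiple of 5 (it leaves remainder 3).
So the equation is unsolvable over ℤ.

There are no such integers.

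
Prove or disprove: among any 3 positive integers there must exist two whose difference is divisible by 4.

Take the 3 consecutive integers 13, 14, 15: their residues mod 4 are all distinct because 3 ≤ 4.
Any two of them differ by at most 2 < 4 and by at least 1, so no difference is a multiple of 4.

No; for instance {13, 14, 15} is a counterexample.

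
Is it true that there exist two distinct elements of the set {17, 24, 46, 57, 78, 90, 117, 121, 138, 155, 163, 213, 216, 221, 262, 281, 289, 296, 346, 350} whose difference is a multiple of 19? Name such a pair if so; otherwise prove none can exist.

Reduce each element mod 19: 17↦17, 24↦5, 46↦8, 57↦0, 78↦2, 90↦14, 117↦3, 121↦7, 138↦5, 155↦3, 163↦11, 213↦4, 216↦7, 221↦12, 262↦15, 281↦15, 289↦4, 296↦11, 346↦4, 350↦8. The residue 5 repeats (at 24 and 138), and 138 − 24 = 114 = 6·19.

The pair (24, 138) works.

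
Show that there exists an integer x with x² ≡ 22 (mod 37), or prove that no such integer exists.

37 is prime, so by Euler's criterion 22 is a square mod 37 iff 22^((37−1)/2) = 22^18 ≡ 1 (mod 37).
Squaring successively (mod 37): 22^2 = 484 ≡ 3; 22^4 ≡ 3² = 9 ≡ 9; 22^8 ≡ 9² = 81 ≡ 7; 22^16 ≡ 7² = 49 ≡ 12.
Since 18 = 16 + 2, 22^18 ≡ 12 · 3; multiplying out mod 37: 12·3 = 36 ≡ 36. Thus 22^18 ≡ 36 ≡ −1 (mod 37).
By Euler's criterion 22 is a quadratic non-residue mod 37: no x satisfies x² ≡ 22 (mod 37).

No such integer exists.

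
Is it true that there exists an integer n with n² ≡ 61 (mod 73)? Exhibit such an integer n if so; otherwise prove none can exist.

n = 39

n = 39 works: 39² = 1521, and 1521 − 61 = 1460 = 20·73.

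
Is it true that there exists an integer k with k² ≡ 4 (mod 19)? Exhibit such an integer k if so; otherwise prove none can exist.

k = 17

k = 17 works: 17² = 289, and 289 − 4 = 285 = 15·19.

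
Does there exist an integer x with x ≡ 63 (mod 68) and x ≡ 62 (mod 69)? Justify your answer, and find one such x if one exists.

Since 68 and 69 share no common factor, CRT says the pair of congruences has a solution (unique mod 4692).
Any solution of the first congruence is x = 63 + 68t; substituting into the second, 68t ≡ 62 − 63 ≡ 68 (mod 69).
To invert 68 modulo 69: 69 = 1·68 + 1, 68 = 68·1 + 0, and unwinding, 1 = 69 − 1·68. Thus 68⁻¹ ≡ -1 ≡ 68 (mod 69).
Therefore t ≡ 68·68 = 4624 ≡ 1 (mod 69).
Taking t = 1 gives x = 63 + 68·1 = 131.
Verify: 131 = 1·68 + 63 and 131 = 1·69 + 62. ✓

x = 131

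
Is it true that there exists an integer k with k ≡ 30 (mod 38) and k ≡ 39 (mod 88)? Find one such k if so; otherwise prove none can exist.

gcd(38, 88) = 2. If k ≡ 30 (mod 38) and k ≡ 39 (mod 88), then k ≡ 30 (mod 2) and k ≡ 39 (mod 2).
These are incompatible: 30 − 39 = -9 is not divisible by 2.
So no integer satisfies both congruences.

There is no such integer.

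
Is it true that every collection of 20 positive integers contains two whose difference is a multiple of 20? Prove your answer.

No; for instance {82, 83, 84, 85, 86, 87, 88, 89, 90, 91, 92, 93, 94, 95, 96, 97, 98, 99, 100, 101} is a counterexample.

Consider the 20 integers 82, 83, …, 101. They lie in distinct residue classes modulo 20, since 20 ≤ 20.
No two share a residue, so no pair has difference divisible by 20; the claim fails for this set.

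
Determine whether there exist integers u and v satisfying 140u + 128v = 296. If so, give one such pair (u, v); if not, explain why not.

Since gcd(140, 128) = 4 and 296 = 4·74, Bézout's identity guarantees a solution.
Dividing through by 4 reduces the equation to 35u + 32v = 74.
Euclidean algorithm: 35 = 1·32 + 3, 32 = 10·3 + 2, 3 = 1·2 + 1, 2 = 2·1 + 0.
Unwinding: 1 = 3 − 1·2 = 3 − (32 − 10·3) = −32 + 11·3 = −32 + 11·(35 − 1·32) = 11·35 − 12·32, i.e. 35·11 + 32·(-12) = 1.
Scaling by 74 gives the particular solution (u, v) = (814, -888).
Subtracting 25·32 from u and adding 25·35 to v gives the tidier solution (14, -13).
Check: 140·14 + 128·(-13) = 1960 − 1664 = 296. ✓

u = 14, v = -13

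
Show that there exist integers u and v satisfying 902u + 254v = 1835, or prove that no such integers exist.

Both 902 and 254 are divisible by gcd(902, 254) = 2, hence so is any combination 902u + 254v.
But 1835 is not a multiple of 2 (it leaves remainder 1).
Therefore 902u + 254v = 1835 has no solution in integers.

No, no such integers exist.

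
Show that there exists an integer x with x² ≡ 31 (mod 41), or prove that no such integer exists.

x = 20

x = 20 works: 20² = 400, and 400 − 31 = 369 = 9·41.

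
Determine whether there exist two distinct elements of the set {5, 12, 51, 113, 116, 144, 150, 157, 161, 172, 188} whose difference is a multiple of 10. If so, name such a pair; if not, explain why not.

Yes: 12 and 172.

Reduce each element mod 10: 5↦5, 12↦2, 51↦1, 113↦3, 116↦6, 144↦4, 150↦0, 157↦7, 161↦1, 172↦2, 188↦8. The residue 2 repeats (at 12 and 172), and 172 − 12 = 160 = 16·10.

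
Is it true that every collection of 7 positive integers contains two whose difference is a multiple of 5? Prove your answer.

Yes.

There are exactly 5 possible remainders on division by 5.
With 7 integers and only 5 classes, the pigeonhole principle forces two of them, say a and b, into the same class.
Equal remainders mean a − b ≡ 0 (mod 5), so 5 divides their difference.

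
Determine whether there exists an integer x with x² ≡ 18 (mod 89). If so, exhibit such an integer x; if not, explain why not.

x = 75

x = 75 works: 75² = 5625, and 5625 − 18 = 5607 = 63·89.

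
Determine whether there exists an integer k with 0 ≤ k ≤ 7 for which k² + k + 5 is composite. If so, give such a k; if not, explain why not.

k = 4

At k = 4: 4² + 4 + 5 = 25 = 5·5, which is composite.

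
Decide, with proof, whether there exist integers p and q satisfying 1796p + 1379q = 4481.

Since gcd(1796, 1379) = 1, every integer is an integer combination of 1796 and 1379.
Euclidean algorithm: 1796 = 1·1379 + 417, 1379 = 3·417 + 128, 417 = 3·128 + 33, 128 = 3·33 + 29, 33 = 1·29 + 4, 29 = 7·4 + 1, 4 = 4·1 + 0.
Unwinding: 1 = 29 − 7·4 = 29 − 7·(33 − 1·29) = −7·33 + 8·29 = −7·33 + 8·(128 − 3·33) = 8·128 − 31·33 = 8·128 − 31·(417 − 3·128) = −31·417 + 101·128 = −31·417 + 101·(1379 − 3·417) = 101·1379 − 334·417 = 101·1379 − 334·(1796 − 1·1379) = −334·1796 + 435·1379, i.e. 1796·(-334) + 1379·435 = 1.
Times 4481: 1796·(-1496654) + 1379·1949235 = 4481, so (-1496654, 1949235) solves it.
Shifting by a multiple of (1379, −1796) keeps it a solution: p = -1496654 + 1086·1379 = 940, q = 1949235 − 1086·1796 = -1221.
Indeed 1796·940 + 1379·(-1221) = 1688240 − 1683759 = 4481.

p = 940, q = -1221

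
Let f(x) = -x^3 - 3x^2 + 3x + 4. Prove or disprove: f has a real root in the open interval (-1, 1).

f(-1) = -1 and f(1) = 3, which have opposite signs.
Since f is a polynomial it is continuous on [-1, 1].
By the Intermediate Value Theorem, f takes the value 0 somewhere in the open interval.

Yes, f has a root in the interval.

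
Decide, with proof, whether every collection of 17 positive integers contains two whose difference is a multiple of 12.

There are exactly 12 possible remainders on division by 12.
Placing 17 integers into 12 classes, some class receives at least two — say a and b.
Then a ≡ b (mod 12), i.e. 12 ∣ (a − b).

Yes, this is always true.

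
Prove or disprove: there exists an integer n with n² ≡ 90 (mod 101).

No, no such integer exists.

Apply Euler's criterion with the prime 101: 90 is a quadratic residue iff 90^50 ≡ 1 (mod 101), and a non-residue iff it is ≡ −1.
Squaring successively (mod 101): 90^2 = 8100 ≡ 20; 90^4 ≡ 20² = 400 ≡ 97; 90^8 ≡ 97² = 9409 ≡ 16; 90^16 ≡ 16² = 256 ≡ 54; 90^32 ≡ 54² = 2916 ≡ 88.
Since 50 = 32 + 16 + 2, 90^50 ≡ 88 · 54 · 20; multiplying out mod 101: 88·54 = 4752 ≡ 5, then 5·20 = 100 ≡ 100. Thus 90^50 ≡ 100 ≡ −1 (mod 101).
By Euler's criterion 90 is a quadratic non-residue mod 101: no n satisfies n² ≡ 90 (mod 101).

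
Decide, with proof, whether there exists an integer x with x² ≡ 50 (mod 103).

x = 87

x = 87 works: 87² = 7569, and 7569 − 50 = 7519 = 73·103.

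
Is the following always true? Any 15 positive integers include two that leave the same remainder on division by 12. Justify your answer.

Partition the integers by their residue mod 12; there are 12 classes.
Since 15 > 12, two of the 15 integers must share a residue class by the pigeonhole principle; call them a and b.
So a and b have equal remainders mod 12, which is exactly what was to be shown.

Yes.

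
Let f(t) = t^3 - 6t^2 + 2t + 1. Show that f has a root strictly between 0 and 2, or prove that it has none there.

f(0) = 1 and f(2) = -11, which have opposite signs.
As a polynomial, f is continuous on every closed interval.
By the Intermediate Value Theorem f must vanish at some point of (0, 2).

Yes, f has a root in the interval.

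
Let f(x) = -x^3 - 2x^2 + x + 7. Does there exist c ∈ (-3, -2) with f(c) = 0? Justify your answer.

f has no root in that interval.

The endpoint values f(-3) = 13 and f(-2) = 5 are both positive. Claim: f(x) > 0 for every x in (-3, -2).
Shift to the endpoint -2: with x = -2 − u (0 < u < 1), one computes f(-2 − u) = u^3 + 4u^2 + 3u + 5.
All 4 nonzero coefficients of this polynomial in u are positive; hence for u > 0 the value is a sum of positive terms (the constant 5 among them).
Therefore f(x) > 0 throughout (-3, -2), and f has no zero there.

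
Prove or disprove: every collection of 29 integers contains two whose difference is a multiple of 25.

True.

Each integer lies in one of the 25 residue classes modulo 25.
Since 29 > 25, two of the 29 integers must share a residue class by the pigeonhole principle; call them a and b.
Then a ≡ b (mod 25), i.e. 25 ∣ (a − b).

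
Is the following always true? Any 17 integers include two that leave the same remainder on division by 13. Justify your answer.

Yes.

There are exactly 13 possible remainders on division by 13.
Placing 17 integers into 13 classes, some class receives at least two — say a and b.
So a and b have equal remainders mod 13, which is exactly what was to be shown.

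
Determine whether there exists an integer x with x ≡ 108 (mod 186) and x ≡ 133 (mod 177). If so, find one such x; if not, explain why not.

No such integer exists.

Both moduli are multiples of 3 = gcd(186, 177), so any solution would satisfy x ≡ 108 and x ≡ 133 modulo 3 simultaneously.
But 108 mod 3 = 0 while 133 mod 3 = 1, a contradiction.
Hence the system has no solution.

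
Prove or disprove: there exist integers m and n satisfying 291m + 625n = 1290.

m = 565, n = -261

Since gcd(291, 625) = 1, every integer is an integer combination of 291 and 625.
Euclidean algorithm: 625 = 2·291 + 43, 291 = 6·43 + 33, 43 = 1·33 + 10, 33 = 3·10 + 3, 10 = 3·3 + 1, 3 = 3·1 + 0.
Unwinding: 1 = 10 − 3·3 = 10 − 3·(33 − 3·10) = −3·33 + 10·10 = −3·33 + 10·(43 − 1·33) = 10·43 − 13·33 = 10·43 − 13·(291 − 6·43) = −13·291 + 88·43 = −13·291 + 88·(625 − 2·291) = 88·625 − 189·291, i.e. 291·(-189) + 625·88 = 1.
Multiplying through by 1290: m = (-189)·1290 = -243810, n = 88·1290 = 113520 is a solution.
Shifting by a multiple of (625, −291) keeps it a solution: m = -243810 + 391·625 = 565, n = 113520 − 391·291 = -261.
Check: 291·565 + 625·(-261) = 164415 − 163125 = 1290. ✓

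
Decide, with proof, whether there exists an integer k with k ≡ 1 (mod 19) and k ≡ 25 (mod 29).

gcd(19, 29) = 1, so the Chinese Remainder Theorem guarantees exactly one residue class mod 551 satisfying both.
Any solution of the first congruence is k = 1 + 19t; substituting into the second, 19t ≡ 25 − 1 ≡ 24 (mod 29).
Since 19·26 = 494 = 17·29 + 1, the inverse of 19 mod 29 is 26.
Multiplying by 26: t ≡ 26·24 = 624 ≡ 15 (mod 29).
Taking t = 15 gives k = 1 + 19·15 = 286.
Indeed 286 ≡ 1 (mod 19) and 286 ≡ 25 (mod 29).

k = 286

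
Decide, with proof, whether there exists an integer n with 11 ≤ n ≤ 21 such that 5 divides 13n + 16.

n = 13

Try n = 13: 13·13 + 16 = 185 = 37·5, which is divisible by 5.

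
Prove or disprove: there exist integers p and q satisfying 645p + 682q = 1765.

Since gcd(645, 682) = 1, every integer is an integer combination of 645 and 682.
Euclidean algorithm: 682 = 1·645 + 37, 645 = 17·37 + 16, 37 = 2·16 + 5, 16 = 3·5 + 1, 5 = 5·1 + 0.
Working back up the chain: 1 = 16 − 3·5 = 16 − 3·(37 − 2·16) = −3·37 + 7·16 = −3·37 + 7·(645 − 17·37) = 7·645 − 122·37 = 7·645 − 122·(682 − 1·645) = −122·682 + 129·645. So 645·129 + 682·(-122) = 1.
Multiplying through by 1765: p = 129·1765 = 227685, q = (-122)·1765 = -215330 is a solution.
Subtracting 333·682 from p and adding 333·645 to q gives the tidier solution (579, -545).
Check: 645·579 + 682·(-545) = 373455 − 371690 = 1765. ✓

p = 579, q = -545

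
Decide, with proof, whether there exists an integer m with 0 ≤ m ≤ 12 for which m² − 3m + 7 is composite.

m = 6

At m = 6: 6² − 3·6 + 7 = 25 = 5·5, which is composite.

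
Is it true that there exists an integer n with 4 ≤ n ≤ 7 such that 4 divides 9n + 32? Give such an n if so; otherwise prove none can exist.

n = 4

Try n = 4: 9·4 + 32 = 68 = 17·4, which is divisible by 4.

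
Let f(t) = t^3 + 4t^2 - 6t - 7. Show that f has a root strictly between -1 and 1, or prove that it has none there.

f(-1) = 2 and f(1) = -8, which have opposite signs.
As a polynomial, f is continuous on every closed interval.
By the Intermediate Value Theorem f must vanish at some point of (-1, 1).

Such a root exists.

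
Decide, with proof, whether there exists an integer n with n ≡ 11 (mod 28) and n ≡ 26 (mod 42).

gcd(28, 42) = 14. If n ≡ 11 (mod 28) and n ≡ 26 (mod 42), then n ≡ 11 (mod 14) and n ≡ 26 (mod 14).
These are incompatible: 11 − 26 = -15 is not divisible by 14.
Hence the system has no solution.

There is no such integer.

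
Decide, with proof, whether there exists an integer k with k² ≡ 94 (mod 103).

No, no such integer exists.

103 is prime, so by Euler's criterion 94 is a square mod 103 iff 94^((103−1)/2) = 94^51 ≡ 1 (mod 103).
Squaring successively (mod 103): 94^2 = 8836 ≡ 81; 94^4 ≡ 81² = 6561 ≡ 72; 94^8 ≡ 72² = 5184 ≡ 34; 94^16 ≡ 34² = 1156 ≡ 23; 94^32 ≡ 23² = 529 ≡ 14.
Since 51 = 32 + 16 + 2 + 1, 94^51 ≡ 14 · 23 · 81 · 94; multiplying out mod 103: 14·23 = 322 ≡ 13, then 13·81 = 1053 ≡ 23, then 23·94 = 2162 ≡ 102. Thus 94^51 ≡ 102 ≡ −1 (mod 103).
The value −1 means 94 is a non-residue modulo 103, so k² ≡ 94 (mod 103) is impossible.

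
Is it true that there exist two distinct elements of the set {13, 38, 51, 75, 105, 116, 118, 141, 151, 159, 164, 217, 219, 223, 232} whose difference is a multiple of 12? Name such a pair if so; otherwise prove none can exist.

The pair (13, 217) works.

Both 13 and 217 leave remainder 1 on division by 12; their difference 204 = 17·12 is a multiple of 12.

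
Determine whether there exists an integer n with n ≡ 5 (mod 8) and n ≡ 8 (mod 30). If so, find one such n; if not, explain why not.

Both moduli are multiples of 2 = gcd(8, 30), so any solution would satisfy n ≡ 5 and n ≡ 8 modulo 2 simultaneously.
These are incompatible: 5 − 8 = -3 is not divisible by 2.
Therefore no such n exists.

No, no such integer exists.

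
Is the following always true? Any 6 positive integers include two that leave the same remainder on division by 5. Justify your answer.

There are exactly 5 possible remainders on division by 5.
Placing 6 integers into 5 classes, some class receives at least two — say a and b.
That is, a and b leave the same remainder on division by 5, as claimed.

Yes, this is always true.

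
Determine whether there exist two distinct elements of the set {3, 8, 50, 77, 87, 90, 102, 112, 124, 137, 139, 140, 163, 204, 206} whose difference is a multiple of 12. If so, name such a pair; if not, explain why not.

Yes: 3 and 87.

Both 3 and 87 leave remainder 3 on division by 12; their difference 84 = 7·12 is a multiple of 12.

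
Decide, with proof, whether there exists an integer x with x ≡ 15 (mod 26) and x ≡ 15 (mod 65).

x = 15

Here gcd(26, 65) = 13, and both 15 and 15 leave remainder 2 mod 13, so the system is consistent.
The smallest candidate x = 15 works directly: 15 ≡ 15 (mod 65).
Indeed 15 ≡ 15 (mod 26) and 15 ≡ 15 (mod 65).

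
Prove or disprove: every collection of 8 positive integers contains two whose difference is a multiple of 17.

Try 8 consecutive integers, 60, 61, …, 67. Their remainders mod 17 are 9, 10, 11, 12, 13, 14, 15, 16 — pairwise different, as any 8 ≤ 17 consecutive integers have distinct residues.
No two share a residue, so no pair has difference divisible by 17; the claim fails for this set.

No, the set {60, 61, 62, 63, 64, 65, 66, 67} is a counterexample.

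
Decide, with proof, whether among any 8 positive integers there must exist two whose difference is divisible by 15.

Consider the 8 integers 64, 65, …, 71. They lie in distinct residue classes modulo 15, since 8 ≤ 15.
Any two of them differ by at most 7 < 15 and by at least 1, so no difference is a multiple of 15.

No; for instance {64, 65, 66, 67, 68, 69, 70, 71} is a counterexample.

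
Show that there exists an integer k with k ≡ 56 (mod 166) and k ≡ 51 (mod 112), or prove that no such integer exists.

No such integer exists.

Reduce both congruences modulo 2, which divides 166 and 112: they say k ≡ 56 (mod 2) and k ≡ 51 (mod 2).
These are incompatible: 56 − 51 = 5 is not divisible by 2.
Hence the system has no solution.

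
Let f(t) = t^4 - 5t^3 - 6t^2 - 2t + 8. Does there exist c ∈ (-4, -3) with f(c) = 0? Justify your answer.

The endpoint values f(-4) = 496 and f(-3) = 176 are both positive. Claim: f(t) > 0 for every t in (-4, -3).
Substitute t = -3 − u, where 0 < u < 1 on the interval. Expanding, f(-3 − u) = u^4 + 17u^3 + 93u^2 + 209u + 176.
The nonzero coefficients here are all positive, so for u > 0 every term is positive (or zero), and the constant term 176 is strictly positive.
So f is strictly positive on (-4, -3); no root exists in the interval.

No.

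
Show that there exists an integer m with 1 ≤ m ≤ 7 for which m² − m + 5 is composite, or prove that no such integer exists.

m = 6

At m = 6: 6² − 6 + 5 = 35 = 5·7, which is composite.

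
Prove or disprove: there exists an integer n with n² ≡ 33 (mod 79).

Apply Euler's criterion with the prime 79: 33 is a quadratic residue iff 33^39 ≡ 1 (mod 79), and a non-residue iff it is ≡ −1.
Repeated squaring mod 79: 33^2 = 1089 ≡ 62; 33^4 ≡ 62² = 3844 ≡ 52; 33^8 ≡ 52² = 2704 ≡ 18; 33^16 ≡ 18² = 324 ≡ 8; 33^32 ≡ 8² = 64 ≡ 64.
Since 39 = 32 + 4 + 2 + 1, 33^39 ≡ 64 · 52 · 62 · 33; multiplying out mod 79: 64·52 = 3328 ≡ 10, then 10·62 = 620 ≡ 67, then 67·33 = 2211 ≡ 78. Thus 33^39 ≡ 78 ≡ −1 (mod 79).
By Euler's criterion 33 is a quadratic non-residue mod 79: no n satisfies n² ≡ 33 (mod 79).

No such integer exists.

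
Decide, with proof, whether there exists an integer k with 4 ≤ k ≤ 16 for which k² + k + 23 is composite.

At k = 13: 13² + 13 + 23 = 205 = 5·41, which is composite.

k = 13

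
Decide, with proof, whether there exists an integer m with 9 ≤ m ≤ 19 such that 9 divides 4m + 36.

m = 9

m = 9 works, since 4·9 + 36 = 72 = 8·9.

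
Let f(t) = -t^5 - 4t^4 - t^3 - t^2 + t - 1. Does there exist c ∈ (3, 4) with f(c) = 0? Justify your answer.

No such root exists.

f(3) = -601 and f(4) = -2125, both negative, so a sign-change argument is unavailable; we show f keeps this sign on the whole interval.
Shift to the endpoint 3: with t = 3 + u (0 < u < 1), one computes f(3 + u) = -u^5 - 19u^4 - 139u^3 - 496u^2 - 869u - 601.
All 6 nonzero coefficients of this polynomial in u are negative; hence for u > 0 the value is a sum of negative terms (the constant -601 among them).
Therefore f(t) < 0 throughout (3, 4), and f has no zero there.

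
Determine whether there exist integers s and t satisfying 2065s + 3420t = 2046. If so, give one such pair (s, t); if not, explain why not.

Both 2065 and 3420 are divisible by gcd(2065, 3420) = 5, hence so is any combination 2065s + 3420t.
However 2046 leaves remainder 1 on division by 5.
Therefore 2065s + 3420t = 2046 has no solution in integers.

No such integers exist.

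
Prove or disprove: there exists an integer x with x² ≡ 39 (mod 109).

No such integer exists.

109 is prime, so by Euler's criterion 39 is a square mod 109 iff 39^((109−1)/2) = 39^54 ≡ 1 (mod 109).
Squaring successively (mod 109): 39^2 = 1521 ≡ 104; 39^4 ≡ 104² = 10816 ≡ 25; 39^8 ≡ 25² = 625 ≡ 80; 39^16 ≡ 80² = 6400 ≡ 78; 39^32 ≡ 78² = 6084 ≡ 89.
Since 54 = 32 + 16 + 4 + 2, 39^54 ≡ 89 · 78 · 25 · 104; multiplying out mod 109: 89·78 = 6942 ≡ 75, then 75·25 = 1875 ≡ 22, then 22·104 = 2288 ≡ 108. Thus 39^54 ≡ 108 ≡ −1 (mod 109).
The value −1 means 39 is a non-residue modulo 109, so x² ≡ 39 (mod 109) is impossible.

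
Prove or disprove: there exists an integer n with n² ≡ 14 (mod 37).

No, no such integer exists.

Apply Euler's criterion with the prime 37: 14 is a quadratic residue iff 14^18 ≡ 1 (mod 37), and a non-residue iff it is ≡ −1.
Squaring successively (mod 37): 14^2 = 196 ≡ 11; 14^4 ≡ 11² = 121 ≡ 10; 14^8 ≡ 10² = 100 ≡ 26; 14^16 ≡ 26² = 676 ≡ 10.
Since 18 = 16 + 2, 14^18 ≡ 10 · 11; multiplying out mod 37: 10·11 = 110 ≡ 36. Thus 14^18 ≡ 36 ≡ −1 (mod 37).
The value −1 means 14 is a non-residue modulo 37, so n² ≡ 14 (mod 37) is impossible.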